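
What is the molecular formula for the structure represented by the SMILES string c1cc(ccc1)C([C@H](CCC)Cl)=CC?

C13H17Cl

Heavy atoms from the SMILES: 13 C, 1 Cl.
Implicit hydrogens by atom environment:
  5 × C (aromatic): 1 H each → 5
  2 × C: 3 H each → 6
  2 × C: 2 H each → 4
  2 × C: 1 H each → 2
  1 × C: no H
  1 × C (aromatic): no H
  1 × Cl: no H
  Total hydrogens = 17.
Molecular formula: C13H17Cl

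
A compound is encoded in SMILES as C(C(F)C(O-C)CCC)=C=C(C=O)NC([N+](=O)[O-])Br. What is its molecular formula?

C11H16BrFN2O4

Heavy atoms from the SMILES: 1 Br, 11 C, 1 F, 2 N, 4 O.
Implicit hydrogens by atom environment:
  5 × C: 1 H each → 5
  3 × O: no H
  2 × C: 3 H each → 6
  2 × C: 2 H each → 4
  2 × C: no H
  1 × Br: no H
  1 × F: no H
  1 × N: 1 H
  1 × N (charge +1): no H
  1 × O (charge -1): no H
  Total hydrogens = 16.
Molecular formula: C11H16BrFN2O4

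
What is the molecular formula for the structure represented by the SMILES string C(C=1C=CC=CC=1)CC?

C9H12

Heavy atoms from the SMILES: 9 C.
Implicit hydrogens by atom environment:
  5 × C (aromatic): 1 H each → 5
  2 × C: 2 H each → 4
  1 × C: 3 H
  1 × C (aromatic): no H
  Total hydrogens = 12.
Molecular formula: C9H12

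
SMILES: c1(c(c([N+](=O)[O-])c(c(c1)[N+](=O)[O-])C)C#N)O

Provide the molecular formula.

C8H5N3O5

Heavy atoms from the SMILES: 8 C, 3 N, 5 O.
Implicit hydrogens by atom environment:
  5 × C (aromatic): no H
  2 × N (charge +1): no H
  2 × O: no H
  2 × O (charge -1): no H
  1 × C: 3 H
  1 × C (aromatic): 1 H
  1 × C: no H
  1 × N: no H
  1 × O: 1 H
  Total hydrogens = 5.
Molecular formula: C8H5N3O5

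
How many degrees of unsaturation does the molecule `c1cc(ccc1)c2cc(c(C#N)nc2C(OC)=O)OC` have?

Molecular formula from the SMILES: C15H12N2O3.
DoU = (2C + 2 + N − H − X)/2 = (2·15 + 2 + 2 − 12 − 0)/2 = 22/2 = 11.
(Structurally: 2 ring(s) + 9 π bond(s) = 11.)

11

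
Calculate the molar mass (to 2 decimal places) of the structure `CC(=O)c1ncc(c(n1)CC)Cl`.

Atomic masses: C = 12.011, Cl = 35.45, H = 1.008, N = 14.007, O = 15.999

184.62

Molecular formula: C8H9ClN2O.
M = 8×12.011 + 1×35.45 + 9×1.008 + 2×14.007 + 1×15.999 = 184.62 g/mol.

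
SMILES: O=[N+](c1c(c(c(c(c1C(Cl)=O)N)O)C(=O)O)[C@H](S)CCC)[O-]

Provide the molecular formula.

C12H13ClN2O6S

Heavy atoms from the SMILES: 12 C, 1 Cl, 2 N, 6 O, 1 S.
Implicit hydrogens by atom environment:
  6 × C (aromatic): no H
  3 × O: no H
  2 × C: 2 H each → 4
  2 × C: no H
  2 × O: 1 H each → 2
  1 × C: 3 H
  1 × C: 1 H
  1 × Cl: no H
  1 × N: 2 H
  1 × N (charge +1): no H
  1 × O (charge -1): no H
  1 × S: 1 H
  Total hydrogens = 13.
Molecular formula: C12H13ClN2O6S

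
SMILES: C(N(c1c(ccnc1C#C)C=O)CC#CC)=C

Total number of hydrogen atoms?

Hydrogens are implicit in SMILES; fill each atom to its normal valence:
  3 × C: 1 H each → 3
  3 × C (aromatic): no H
  3 × C: no H
  2 × C: 2 H each → 4
  2 × C (aromatic): 1 H each → 2
  1 × C: 3 H
  1 × N (aromatic): no H
  1 × N: no H
  1 × O: no H
  Total hydrogens = 12.

12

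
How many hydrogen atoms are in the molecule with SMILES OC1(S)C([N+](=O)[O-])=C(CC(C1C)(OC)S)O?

Hydrogens are implicit in SMILES; fill each atom to its normal valence:
  4 × C: no H
  2 × C: 3 H each → 6
  2 × O: 1 H each → 2
  2 × O: no H
  2 × S: 1 H each → 2
  1 × C: 2 H
  1 × C: 1 H
  1 × N (charge +1): no H
  1 × O (charge -1): no H
  Total hydrogens = 13.

13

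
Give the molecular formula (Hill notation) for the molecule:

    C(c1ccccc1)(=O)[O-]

C7H5O2-

Heavy atoms from the SMILES: 7 C, 2 O.
Implicit hydrogens by atom environment:
  5 × C (aromatic): 1 H each → 5
  1 × C (aromatic): no H
  1 × C: no H
  1 × O: no H
  1 × O (charge -1): no H
  Total hydrogens = 5.
Net charge -1.
Molecular formula: C7H5O2-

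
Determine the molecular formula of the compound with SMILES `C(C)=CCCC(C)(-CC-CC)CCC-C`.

C15H30

Heavy atoms from the SMILES: 15 C.
Implicit hydrogens by atom environment:
  8 × C: 2 H each → 16
  4 × C: 3 H each → 12
  2 × C: 1 H each → 2
  1 × C: no H
  Total hydrogens = 30.
Molecular formula: C15H30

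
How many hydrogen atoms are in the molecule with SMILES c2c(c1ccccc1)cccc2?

10

Hydrogens are implicit in SMILES; fill each atom to its normal valence:
  10 × C (aromatic): 1 H each → 10
  2 × C (aromatic): no H
  Total hydrogens = 10.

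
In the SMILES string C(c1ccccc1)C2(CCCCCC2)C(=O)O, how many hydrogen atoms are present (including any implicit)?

20

Hydrogens are implicit in SMILES; fill each atom to its normal valence:
  7 × C: 2 H each → 14
  5 × C (aromatic): 1 H each → 5
  2 × C: no H
  1 × C (aromatic): no H
  1 × O: 1 H
  1 × O: no H
  Total hydrogens = 20.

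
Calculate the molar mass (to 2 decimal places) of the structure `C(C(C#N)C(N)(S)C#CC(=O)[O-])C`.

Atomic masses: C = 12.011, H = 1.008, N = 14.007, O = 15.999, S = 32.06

Molecular formula: C8H9N2O2S-.
M = 8×12.011 + 9×1.008 + 2×14.007 + 2×15.999 + 1×32.06 = 197.23 g/mol.

197.23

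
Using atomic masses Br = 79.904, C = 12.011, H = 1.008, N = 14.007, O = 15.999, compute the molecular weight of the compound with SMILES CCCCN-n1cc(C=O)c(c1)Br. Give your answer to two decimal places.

Molecular formula: C9H13BrN2O.
M = 1×79.904 + 9×12.011 + 13×1.008 + 2×14.007 + 1×15.999 = 245.12 g/mol.

245.12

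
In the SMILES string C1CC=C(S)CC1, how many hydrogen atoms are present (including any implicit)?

10

Hydrogens are implicit in SMILES; fill each atom to its normal valence:
  4 × C: 2 H each → 8
  1 × C: 1 H
  1 × C: no H
  1 × S: 1 H
  Total hydrogens = 10.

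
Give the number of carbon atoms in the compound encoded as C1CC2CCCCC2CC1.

10

The symbol for carbon appears 10 times in the SMILES.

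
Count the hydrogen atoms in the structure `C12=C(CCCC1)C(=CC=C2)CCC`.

Hydrogens are implicit in SMILES; fill each atom to its normal valence:
  6 × C: 2 H each → 12
  3 × C (aromatic): 1 H each → 3
  3 × C (aromatic): no H
  1 × C: 3 H
  Total hydrogens = 18.

18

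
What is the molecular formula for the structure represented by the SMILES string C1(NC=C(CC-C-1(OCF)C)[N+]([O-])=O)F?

C8H12F2N2O3

Heavy atoms from the SMILES: 8 C, 2 F, 2 N, 3 O.
Implicit hydrogens by atom environment:
  3 × C: 2 H each → 6
  2 × C: 1 H each → 2
  2 × C: no H
  2 × F: no H
  2 × O: no H
  1 × C: 3 H
  1 × N: 1 H
  1 × N (charge +1): no H
  1 × O (charge -1): no H
  Total hydrogens = 12.
Molecular formula: C8H12F2N2O3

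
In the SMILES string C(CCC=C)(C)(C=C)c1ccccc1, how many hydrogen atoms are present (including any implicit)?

18

Hydrogens are implicit in SMILES; fill each atom to its normal valence:
  5 × C (aromatic): 1 H each → 5
  4 × C: 2 H each → 8
  2 × C: 1 H each → 2
  1 × C: 3 H
  1 × C: no H
  1 × C (aromatic): no H
  Total hydrogens = 18.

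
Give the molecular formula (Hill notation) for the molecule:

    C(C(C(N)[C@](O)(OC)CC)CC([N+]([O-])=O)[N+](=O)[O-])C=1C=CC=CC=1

Heavy atoms from the SMILES: 15 C, 3 N, 6 O.
Implicit hydrogens by atom environment:
  5 × C (aromatic): 1 H each → 5
  3 × C: 2 H each → 6
  3 × C: 1 H each → 3
  3 × O: no H
  2 × C: 3 H each → 6
  2 × N (charge +1): no H
  2 × O (charge -1): no H
  1 × C: no H
  1 × C (aromatic): no H
  1 × N: 2 H
  1 × O: 1 H
  Total hydrogens = 23.
Molecular formula: C15H23N3O6

C15H23N3O6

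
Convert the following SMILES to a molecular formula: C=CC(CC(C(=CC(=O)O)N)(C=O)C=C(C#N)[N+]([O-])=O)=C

Heavy atoms from the SMILES: 13 C, 3 N, 5 O.
Implicit hydrogens by atom environment:
  6 × C: no H
  4 × C: 1 H each → 4
  3 × C: 2 H each → 6
  3 × O: no H
  1 × N: 2 H
  1 × N: no H
  1 × N (charge +1): no H
  1 × O: 1 H
  1 × O (charge -1): no H
  Total hydrogens = 13.
Molecular formula: C13H13N3O5

C13H13N3O5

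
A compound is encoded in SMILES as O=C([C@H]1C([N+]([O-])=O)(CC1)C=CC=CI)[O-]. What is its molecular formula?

Heavy atoms from the SMILES: 9 C, 1 I, 1 N, 4 O.
Implicit hydrogens by atom environment:
  5 × C: 1 H each → 5
  2 × C: 2 H each → 4
  2 × C: no H
  2 × O: no H
  2 × O (charge -1): no H
  1 × I: no H
  1 × N (charge +1): no H
  Total hydrogens = 9.
Net charge -1.
Molecular formula: C9H9INO4-

C9H9INO4-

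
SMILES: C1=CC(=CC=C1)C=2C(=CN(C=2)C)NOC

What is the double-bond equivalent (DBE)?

Molecular formula from the SMILES: C12H14N2O.
DoU = (2C + 2 + N − H − X)/2 = (2·12 + 2 + 2 − 14 − 0)/2 = 14/2 = 7.
(Structurally: 2 ring(s) + 5 π bond(s) = 7.)

7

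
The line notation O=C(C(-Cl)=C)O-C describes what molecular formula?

C4H5ClO2

Heavy atoms from the SMILES: 4 C, 1 Cl, 2 O.
Implicit hydrogens by atom environment:
  2 × C: no H
  2 × O: no H
  1 × C: 3 H
  1 × C: 2 H
  1 × Cl: no H
  Total hydrogens = 5.
Molecular formula: C4H5ClO2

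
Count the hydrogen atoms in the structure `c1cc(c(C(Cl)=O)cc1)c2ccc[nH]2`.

8

Hydrogens are implicit in SMILES; fill each atom to its normal valence:
  7 × C (aromatic): 1 H each → 7
  3 × C (aromatic): no H
  1 × C: no H
  1 × Cl: no H
  1 × N (aromatic): 1 H
  1 × O: no H
  Total hydrogens = 8.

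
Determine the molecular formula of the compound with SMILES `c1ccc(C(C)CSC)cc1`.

Heavy atoms from the SMILES: 10 C, 1 S.
Implicit hydrogens by atom environment:
  5 × C (aromatic): 1 H each → 5
  2 × C: 3 H each → 6
  1 × C: 2 H
  1 × C: 1 H
  1 × C (aromatic): no H
  1 × S: no H
  Total hydrogens = 14.
Molecular formula: C10H14S

C10H14S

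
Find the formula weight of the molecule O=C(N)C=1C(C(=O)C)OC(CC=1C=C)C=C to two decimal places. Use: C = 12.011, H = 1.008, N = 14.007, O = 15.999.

Molecular formula: C12H15NO3.
M = 12×12.011 + 15×1.008 + 1×14.007 + 3×15.999 = 221.26 g/mol.

221.26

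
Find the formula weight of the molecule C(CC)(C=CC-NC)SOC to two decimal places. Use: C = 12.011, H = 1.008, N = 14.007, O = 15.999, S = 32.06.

175.29

Molecular formula: C8H17NOS.
M = 8×12.011 + 17×1.008 + 1×14.007 + 1×15.999 + 1×32.06 = 175.29 g/mol.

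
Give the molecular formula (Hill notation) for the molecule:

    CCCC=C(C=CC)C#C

C10H14

Heavy atoms from the SMILES: 10 C.
Implicit hydrogens by atom environment:
  4 × C: 1 H each → 4
  2 × C: 3 H each → 6
  2 × C: 2 H each → 4
  2 × C: no H
  Total hydrogens = 14.
Molecular formula: C10H14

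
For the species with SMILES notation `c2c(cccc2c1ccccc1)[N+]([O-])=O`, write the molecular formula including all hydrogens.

Heavy atoms from the SMILES: 12 C, 1 N, 2 O.
Implicit hydrogens by atom environment:
  9 × C (aromatic): 1 H each → 9
  3 × C (aromatic): no H
  1 × N (charge +1): no H
  1 × O: no H
  1 × O (charge -1): no H
  Total hydrogens = 9.
Molecular formula: C12H9NO2

C12H9NO2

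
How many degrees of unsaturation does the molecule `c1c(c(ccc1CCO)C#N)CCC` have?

Molecular formula from the SMILES: C12H15NO.
DoU = (2C + 2 + N − H − X)/2 = (2·12 + 2 + 1 − 15 − 0)/2 = 12/2 = 6.
(Structurally: 1 ring(s) + 5 π bond(s) = 6.)

6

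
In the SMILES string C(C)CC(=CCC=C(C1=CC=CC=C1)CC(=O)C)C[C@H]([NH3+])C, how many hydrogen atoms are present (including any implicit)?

Hydrogens are implicit in SMILES; fill each atom to its normal valence:
  5 × C: 2 H each → 10
  5 × C (aromatic): 1 H each → 5
  3 × C: 3 H each → 9
  3 × C: 1 H each → 3
  3 × C: no H
  1 × C (aromatic): no H
  1 × N (charge +1): 3 H
  1 × O: no H
  Total hydrogens = 30.

30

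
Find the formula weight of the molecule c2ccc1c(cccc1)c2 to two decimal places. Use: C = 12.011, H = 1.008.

Molecular formula: C10H8.
M = 10×12.011 + 8×1.008 = 128.17 g/mol.

128.17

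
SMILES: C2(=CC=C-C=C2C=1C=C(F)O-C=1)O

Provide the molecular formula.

C10H7FO2

Heavy atoms from the SMILES: 10 C, 1 F, 2 O.
Implicit hydrogens by atom environment:
  6 × C (aromatic): 1 H each → 6
  4 × C (aromatic): no H
  1 × F: no H
  1 × O: 1 H
  1 × O (aromatic): no H
  Total hydrogens = 7.
Molecular formula: C10H7FO2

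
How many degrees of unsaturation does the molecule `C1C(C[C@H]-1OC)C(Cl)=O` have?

2

Molecular formula from the SMILES: C6H9ClO2.
DoU = (2C + 2 + N − H − X)/2 = (2·6 + 2 + 0 − 9 − 1)/2 = 4/2 = 2.
(Structurally: 1 ring(s) + 1 π bond(s) = 2.)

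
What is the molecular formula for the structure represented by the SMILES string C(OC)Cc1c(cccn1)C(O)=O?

Heavy atoms from the SMILES: 9 C, 1 N, 3 O.
Implicit hydrogens by atom environment:
  3 × C (aromatic): 1 H each → 3
  2 × C: 2 H each → 4
  2 × C (aromatic): no H
  2 × O: no H
  1 × C: 3 H
  1 × C: no H
  1 × N (aromatic): no H
  1 × O: 1 H
  Total hydrogens = 11.
Molecular formula: C9H11NO3

C9H11NO3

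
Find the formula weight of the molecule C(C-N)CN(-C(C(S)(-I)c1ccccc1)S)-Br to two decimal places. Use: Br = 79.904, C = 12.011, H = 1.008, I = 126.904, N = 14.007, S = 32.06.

447.19

Molecular formula: C11H16BrIN2S2.
M = 1×79.904 + 11×12.011 + 16×1.008 + 1×126.904 + 2×14.007 + 2×32.06 = 447.19 g/mol.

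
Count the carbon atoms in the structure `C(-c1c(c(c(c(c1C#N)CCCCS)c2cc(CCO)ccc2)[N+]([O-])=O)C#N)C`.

22

The symbol for carbon appears 22 times in the SMILES. Lowercase c denotes aromatic carbon and counts toward C.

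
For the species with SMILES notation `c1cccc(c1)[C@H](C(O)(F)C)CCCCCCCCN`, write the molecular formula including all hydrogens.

C17H28FNO

Heavy atoms from the SMILES: 17 C, 1 F, 1 N, 1 O.
Implicit hydrogens by atom environment:
  8 × C: 2 H each → 16
  5 × C (aromatic): 1 H each → 5
  1 × C: 3 H
  1 × C: 1 H
  1 × C: no H
  1 × C (aromatic): no H
  1 × F: no H
  1 × N: 2 H
  1 × O: 1 H
  Total hydrogens = 28.
Molecular formula: C17H28FNO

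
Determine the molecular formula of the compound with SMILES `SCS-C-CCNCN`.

Heavy atoms from the SMILES: 5 C, 2 N, 2 S.
Implicit hydrogens by atom environment:
  5 × C: 2 H each → 10
  1 × N: 2 H
  1 × N: 1 H
  1 × S: 1 H
  1 × S: no H
  Total hydrogens = 14.
Molecular formula: C5H14N2S2

C5H14N2S2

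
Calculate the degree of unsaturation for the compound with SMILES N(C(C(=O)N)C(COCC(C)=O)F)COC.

Molecular formula from the SMILES: C9H17FN2O4.
DoU = (2C + 2 + N − H − X)/2 = (2·9 + 2 + 2 − 17 − 1)/2 = 4/2 = 2.
(Structurally: 0 ring(s) + 2 π bond(s) = 2.)

2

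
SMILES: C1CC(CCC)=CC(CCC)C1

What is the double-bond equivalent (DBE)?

Molecular formula from the SMILES: C12H22.
DoU = (2C + 2 + N − H − X)/2 = (2·12 + 2 + 0 − 22 − 0)/2 = 4/2 = 2.
(Structurally: 1 ring(s) + 1 π bond(s) = 2.)

2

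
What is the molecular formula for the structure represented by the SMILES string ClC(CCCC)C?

C6H13Cl

Heavy atoms from the SMILES: 6 C, 1 Cl.
Implicit hydrogens by atom environment:
  3 × C: 2 H each → 6
  2 × C: 3 H each → 6
  1 × C: 1 H
  1 × Cl: no H
  Total hydrogens = 13.
Molecular formula: C6H13Cl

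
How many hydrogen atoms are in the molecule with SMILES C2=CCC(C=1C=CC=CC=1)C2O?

12

Hydrogens are implicit in SMILES; fill each atom to its normal valence:
  5 × C (aromatic): 1 H each → 5
  4 × C: 1 H each → 4
  1 × C: 2 H
  1 × C (aromatic): no H
  1 × O: 1 H
  Total hydrogens = 12.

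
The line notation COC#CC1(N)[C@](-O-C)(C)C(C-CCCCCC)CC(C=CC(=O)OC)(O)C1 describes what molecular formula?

Heavy atoms from the SMILES: 22 C, 1 N, 5 O.
Implicit hydrogens by atom environment:
  8 × C: 2 H each → 16
  6 × C: no H
  5 × C: 3 H each → 15
  4 × O: no H
  3 × C: 1 H each → 3
  1 × N: 2 H
  1 × O: 1 H
  Total hydrogens = 37.
Molecular formula: C22H37NO5

C22H37NO5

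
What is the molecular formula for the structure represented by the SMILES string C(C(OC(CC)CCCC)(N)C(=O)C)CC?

C13H27NO2

Heavy atoms from the SMILES: 13 C, 1 N, 2 O.
Implicit hydrogens by atom environment:
  6 × C: 2 H each → 12
  4 × C: 3 H each → 12
  2 × C: no H
  2 × O: no H
  1 × C: 1 H
  1 × N: 2 H
  Total hydrogens = 27.
Molecular formula: C13H27NO2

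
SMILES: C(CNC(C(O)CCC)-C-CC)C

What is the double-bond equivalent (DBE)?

0

Molecular formula from the SMILES: C11H25NO.
DoU = (2C + 2 + N − H − X)/2 = (2·11 + 2 + 1 − 25 − 0)/2 = 0/2 = 0.
(Structurally: 0 ring(s) + 0 π bond(s) = 0.)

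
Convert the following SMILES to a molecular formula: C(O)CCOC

C4H10O2

Heavy atoms from the SMILES: 4 C, 2 O.
Implicit hydrogens by atom environment:
  3 × C: 2 H each → 6
  1 × C: 3 H
  1 × O: 1 H
  1 × O: no H
  Total hydrogens = 10.
Molecular formula: C4H10O2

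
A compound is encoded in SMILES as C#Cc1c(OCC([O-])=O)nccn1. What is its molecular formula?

C8H5N2O3-

Heavy atoms from the SMILES: 8 C, 2 N, 3 O.
Implicit hydrogens by atom environment:
  2 × C (aromatic): 1 H each → 2
  2 × C (aromatic): no H
  2 × C: no H
  2 × N (aromatic): no H
  2 × O: no H
  1 × C: 2 H
  1 × C: 1 H
  1 × O (charge -1): no H
  Total hydrogens = 5.
Net charge -1.
Molecular formula: C8H5N2O3-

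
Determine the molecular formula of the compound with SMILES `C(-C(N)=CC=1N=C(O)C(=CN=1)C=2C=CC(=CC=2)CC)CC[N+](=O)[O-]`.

C17H20N4O3

Heavy atoms from the SMILES: 17 C, 4 N, 3 O.
Implicit hydrogens by atom environment:
  5 × C (aromatic): 1 H each → 5
  5 × C (aromatic): no H
  4 × C: 2 H each → 8
  2 × N (aromatic): no H
  1 × C: 3 H
  1 × C: 1 H
  1 × C: no H
  1 × N: 2 H
  1 × N (charge +1): no H
  1 × O: 1 H
  1 × O: no H
  1 × O (charge -1): no H
  Total hydrogens = 20.
Molecular formula: C17H20N4O3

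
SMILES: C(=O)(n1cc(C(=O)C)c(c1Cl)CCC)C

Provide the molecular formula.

C11H14ClNO2

Heavy atoms from the SMILES: 11 C, 1 Cl, 1 N, 2 O.
Implicit hydrogens by atom environment:
  3 × C: 3 H each → 9
  3 × C (aromatic): no H
  2 × C: 2 H each → 4
  2 × C: no H
  2 × O: no H
  1 × C (aromatic): 1 H
  1 × Cl: no H
  1 × N (aromatic): no H
  Total hydrogens = 14.
Molecular formula: C11H14ClNO2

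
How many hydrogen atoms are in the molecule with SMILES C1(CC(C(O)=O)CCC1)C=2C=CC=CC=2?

Hydrogens are implicit in SMILES; fill each atom to its normal valence:
  5 × C (aromatic): 1 H each → 5
  4 × C: 2 H each → 8
  2 × C: 1 H each → 2
  1 × C: no H
  1 × C (aromatic): no H
  1 × O: 1 H
  1 × O: no H
  Total hydrogens = 16.

16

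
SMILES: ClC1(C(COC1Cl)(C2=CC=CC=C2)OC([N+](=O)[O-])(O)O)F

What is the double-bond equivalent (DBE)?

6

Molecular formula from the SMILES: C11H10Cl2FNO6.
DoU = (2C + 2 + N − H − X)/2 = (2·11 + 2 + 1 − 10 − 3)/2 = 12/2 = 6.
(Structurally: 2 ring(s) + 4 π bond(s) = 6.)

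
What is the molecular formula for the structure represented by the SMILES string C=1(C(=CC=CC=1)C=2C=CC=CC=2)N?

Heavy atoms from the SMILES: 12 C, 1 N.
Implicit hydrogens by atom environment:
  9 × C (aromatic): 1 H each → 9
  3 × C (aromatic): no H
  1 × N: 2 H
  Total hydrogens = 11.
Molecular formula: C12H11N

C12H11N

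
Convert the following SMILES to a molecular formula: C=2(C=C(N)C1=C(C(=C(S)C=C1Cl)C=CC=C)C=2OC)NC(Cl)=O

Heavy atoms from the SMILES: 16 C, 2 Cl, 2 N, 2 O, 1 S.
Implicit hydrogens by atom environment:
  8 × C (aromatic): no H
  3 × C: 1 H each → 3
  2 × C (aromatic): 1 H each → 2
  2 × Cl: no H
  2 × O: no H
  1 × C: 3 H
  1 × C: 2 H
  1 × C: no H
  1 × N: 2 H
  1 × N: 1 H
  1 × S: 1 H
  Total hydrogens = 14.
Molecular formula: C16H14Cl2N2O2S

C16H14Cl2N2O2S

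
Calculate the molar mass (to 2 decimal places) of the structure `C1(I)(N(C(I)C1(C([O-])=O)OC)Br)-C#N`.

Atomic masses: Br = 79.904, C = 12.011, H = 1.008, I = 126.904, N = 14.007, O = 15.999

Molecular formula: C6H4BrI2N2O3-.
M = 1×79.904 + 6×12.011 + 4×1.008 + 2×126.904 + 2×14.007 + 3×15.999 = 485.82 g/mol.

485.82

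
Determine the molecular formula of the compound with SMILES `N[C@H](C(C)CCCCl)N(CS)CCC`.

C10H23ClN2S

Heavy atoms from the SMILES: 10 C, 1 Cl, 2 N, 1 S.
Implicit hydrogens by atom environment:
  6 × C: 2 H each → 12
  2 × C: 3 H each → 6
  2 × C: 1 H each → 2
  1 × Cl: no H
  1 × N: 2 H
  1 × N: no H
  1 × S: 1 H
  Total hydrogens = 23.
Molecular formula: C10H23ClN2S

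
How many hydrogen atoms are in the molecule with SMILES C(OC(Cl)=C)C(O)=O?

Hydrogens are implicit in SMILES; fill each atom to its normal valence:
  2 × C: 2 H each → 4
  2 × C: no H
  2 × O: no H
  1 × Cl: no H
  1 × O: 1 H
  Total hydrogens = 5.

5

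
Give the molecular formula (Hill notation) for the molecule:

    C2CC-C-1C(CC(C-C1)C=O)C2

Heavy atoms from the SMILES: 11 C, 1 O.
Implicit hydrogens by atom environment:
  7 × C: 2 H each → 14
  4 × C: 1 H each → 4
  1 × O: no H
  Total hydrogens = 18.
Molecular formula: C11H18O

C11H18O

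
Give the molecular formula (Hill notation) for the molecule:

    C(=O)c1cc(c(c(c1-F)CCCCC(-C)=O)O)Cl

C13H14ClFO3

Heavy atoms from the SMILES: 13 C, 1 Cl, 1 F, 3 O.
Implicit hydrogens by atom environment:
  5 × C (aromatic): no H
  4 × C: 2 H each → 8
  2 × O: no H
  1 × C: 3 H
  1 × C (aromatic): 1 H
  1 × C: 1 H
  1 × C: no H
  1 × Cl: no H
  1 × F: no H
  1 × O: 1 H
  Total hydrogens = 14.
Molecular formula: C13H14ClFO3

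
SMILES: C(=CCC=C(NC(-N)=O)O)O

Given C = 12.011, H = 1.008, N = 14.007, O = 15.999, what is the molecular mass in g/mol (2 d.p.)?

Molecular formula: C6H10N2O3.
M = 6×12.011 + 10×1.008 + 2×14.007 + 3×15.999 = 158.16 g/mol.

158.16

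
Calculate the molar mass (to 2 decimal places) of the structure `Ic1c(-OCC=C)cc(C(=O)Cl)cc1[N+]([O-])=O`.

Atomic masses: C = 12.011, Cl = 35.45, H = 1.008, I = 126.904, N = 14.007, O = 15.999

367.52

Molecular formula: C10H7ClINO4.
M = 10×12.011 + 1×35.45 + 7×1.008 + 1×126.904 + 1×14.007 + 4×15.999 = 367.52 g/mol.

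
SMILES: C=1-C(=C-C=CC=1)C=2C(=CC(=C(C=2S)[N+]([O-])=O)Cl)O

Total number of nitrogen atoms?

1

The symbol for nitrogen appears 1 time in the SMILES.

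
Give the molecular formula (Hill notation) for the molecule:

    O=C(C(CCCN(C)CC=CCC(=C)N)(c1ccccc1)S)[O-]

C18H25N2O2S-

Heavy atoms from the SMILES: 18 C, 2 N, 2 O, 1 S.
Implicit hydrogens by atom environment:
  6 × C: 2 H each → 12
  5 × C (aromatic): 1 H each → 5
  3 × C: no H
  2 × C: 1 H each → 2
  1 × C: 3 H
  1 × C (aromatic): no H
  1 × N: 2 H
  1 × N: no H
  1 × O: no H
  1 × O (charge -1): no H
  1 × S: 1 H
  Total hydrogens = 25.
Net charge -1.
Molecular formula: C18H25N2O2S-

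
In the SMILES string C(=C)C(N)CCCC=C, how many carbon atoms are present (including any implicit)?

8

The symbol for carbon appears 8 times in the SMILES.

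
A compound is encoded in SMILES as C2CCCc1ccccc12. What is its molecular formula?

Heavy atoms from the SMILES: 10 C.
Implicit hydrogens by atom environment:
  4 × C: 2 H each → 8
  4 × C (aromatic): 1 H each → 4
  2 × C (aromatic): no H
  Total hydrogens = 12.
Molecular formula: C10H12

C10H12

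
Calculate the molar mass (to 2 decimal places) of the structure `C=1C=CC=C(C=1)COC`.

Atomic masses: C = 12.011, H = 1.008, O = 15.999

Molecular formula: C8H10O.
M = 8×12.011 + 10×1.008 + 1×15.999 = 122.17 g/mol.

122.17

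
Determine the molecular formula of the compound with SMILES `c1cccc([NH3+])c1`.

C6H8N+

Heavy atoms from the SMILES: 6 C, 1 N.
Implicit hydrogens by atom environment:
  5 × C (aromatic): 1 H each → 5
  1 × C (aromatic): no H
  1 × N (charge +1): 3 H
  Total hydrogens = 8.
Net charge +1.
Molecular formula: C6H8N+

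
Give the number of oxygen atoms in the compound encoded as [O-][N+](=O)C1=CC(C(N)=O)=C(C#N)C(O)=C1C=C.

4

The symbol for oxygen appears 4 times in the SMILES.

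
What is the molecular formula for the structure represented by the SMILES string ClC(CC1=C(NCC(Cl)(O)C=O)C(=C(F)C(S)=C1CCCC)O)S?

Heavy atoms from the SMILES: 15 C, 2 Cl, 1 F, 1 N, 3 O, 2 S.
Implicit hydrogens by atom environment:
  6 × C (aromatic): no H
  5 × C: 2 H each → 10
  2 × C: 1 H each → 2
  2 × Cl: no H
  2 × O: 1 H each → 2
  2 × S: 1 H each → 2
  1 × C: 3 H
  1 × C: no H
  1 × F: no H
  1 × N: 1 H
  1 × O: no H
  Total hydrogens = 20.
Molecular formula: C15H20Cl2FNO3S2

C15H20Cl2FNO3S2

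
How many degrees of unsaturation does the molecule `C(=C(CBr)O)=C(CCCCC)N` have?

Molecular formula from the SMILES: C9H16BrNO.
DoU = (2C + 2 + N − H − X)/2 = (2·9 + 2 + 1 − 16 − 1)/2 = 4/2 = 2.
(Structurally: 0 ring(s) + 2 π bond(s) = 2.)

2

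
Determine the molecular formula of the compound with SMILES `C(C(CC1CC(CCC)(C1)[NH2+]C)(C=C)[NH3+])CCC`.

[C16H34N2]2+

Heavy atoms from the SMILES: 16 C, 2 N.
Implicit hydrogens by atom environment:
  9 × C: 2 H each → 18
  3 × C: 3 H each → 9
  2 × C: 1 H each → 2
  2 × C: no H
  1 × N (charge +1): 3 H
  1 × N (charge +1): 2 H
  Total hydrogens = 34.
Net charge +2.
Molecular formula: [C16H34N2]2+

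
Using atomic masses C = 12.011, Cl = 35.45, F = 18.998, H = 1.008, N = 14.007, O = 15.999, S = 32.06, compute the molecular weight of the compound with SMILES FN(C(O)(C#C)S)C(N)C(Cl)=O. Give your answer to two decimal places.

Molecular formula: C5H6ClFN2O2S.
M = 5×12.011 + 1×35.45 + 1×18.998 + 6×1.008 + 2×14.007 + 2×15.999 + 1×32.06 = 212.62 g/mol.

212.62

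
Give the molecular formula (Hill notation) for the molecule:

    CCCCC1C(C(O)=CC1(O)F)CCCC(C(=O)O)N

C14H24FNO4

Heavy atoms from the SMILES: 14 C, 1 F, 1 N, 4 O.
Implicit hydrogens by atom environment:
  6 × C: 2 H each → 12
  4 × C: 1 H each → 4
  3 × C: no H
  3 × O: 1 H each → 3
  1 × C: 3 H
  1 × F: no H
  1 × N: 2 H
  1 × O: no H
  Total hydrogens = 24.
Molecular formula: C14H24FNO4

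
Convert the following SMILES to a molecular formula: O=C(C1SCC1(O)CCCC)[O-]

Heavy atoms from the SMILES: 8 C, 3 O, 1 S.
Implicit hydrogens by atom environment:
  4 × C: 2 H each → 8
  2 × C: no H
  1 × C: 3 H
  1 × C: 1 H
  1 × O: 1 H
  1 × O: no H
  1 × O (charge -1): no H
  1 × S: no H
  Total hydrogens = 13.
Net charge -1.
Molecular formula: C8H13O3S-

C8H13O3S-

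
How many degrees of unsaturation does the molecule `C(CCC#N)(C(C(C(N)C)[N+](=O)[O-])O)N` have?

3

Molecular formula from the SMILES: C8H16N4O3.
DoU = (2C + 2 + N − H − X)/2 = (2·8 + 2 + 4 − 16 − 0)/2 = 6/2 = 3.
(Structurally: 0 ring(s) + 3 π bond(s) = 3.)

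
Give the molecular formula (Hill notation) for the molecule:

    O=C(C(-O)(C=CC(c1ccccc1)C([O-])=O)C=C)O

Heavy atoms from the SMILES: 14 C, 5 O.
Implicit hydrogens by atom environment:
  5 × C (aromatic): 1 H each → 5
  4 × C: 1 H each → 4
  3 × C: no H
  2 × O: 1 H each → 2
  2 × O: no H
  1 × C: 2 H
  1 × C (aromatic): no H
  1 × O (charge -1): no H
  Total hydrogens = 13.
Net charge -1.
Molecular formula: C14H13O5-

C14H13O5-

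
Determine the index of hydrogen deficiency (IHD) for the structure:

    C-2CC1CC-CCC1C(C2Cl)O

Molecular formula from the SMILES: C10H17ClO.
DoU = (2C + 2 + N − H − X)/2 = (2·10 + 2 + 0 − 17 − 1)/2 = 4/2 = 2.
(Structurally: 2 ring(s) + 0 π bond(s) = 2.)

2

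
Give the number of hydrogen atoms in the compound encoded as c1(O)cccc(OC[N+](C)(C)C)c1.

Hydrogens are implicit in SMILES; fill each atom to its normal valence:
  4 × C (aromatic): 1 H each → 4
  3 × C: 3 H each → 9
  2 × C (aromatic): no H
  1 × C: 2 H
  1 × N (charge +1): no H
  1 × O: 1 H
  1 × O: no H
  Total hydrogens = 16.

16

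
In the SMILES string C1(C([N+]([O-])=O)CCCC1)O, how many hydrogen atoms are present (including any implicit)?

Hydrogens are implicit in SMILES; fill each atom to its normal valence:
  4 × C: 2 H each → 8
  2 × C: 1 H each → 2
  1 × N (charge +1): no H
  1 × O: 1 H
  1 × O: no H
  1 × O (charge -1): no H
  Total hydrogens = 11.

11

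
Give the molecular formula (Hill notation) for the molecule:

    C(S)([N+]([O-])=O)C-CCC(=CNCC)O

C8H16N2O3S

Heavy atoms from the SMILES: 8 C, 2 N, 3 O, 1 S.
Implicit hydrogens by atom environment:
  4 × C: 2 H each → 8
  2 × C: 1 H each → 2
  1 × C: 3 H
  1 × C: no H
  1 × N: 1 H
  1 × N (charge +1): no H
  1 × O: 1 H
  1 × O: no H
  1 × O (charge -1): no H
  1 × S: 1 H
  Total hydrogens = 16.
Molecular formula: C8H16N2O3S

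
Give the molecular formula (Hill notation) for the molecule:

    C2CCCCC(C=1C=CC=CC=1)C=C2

Heavy atoms from the SMILES: 14 C.
Implicit hydrogens by atom environment:
  5 × C: 2 H each → 10
  5 × C (aromatic): 1 H each → 5
  3 × C: 1 H each → 3
  1 × C (aromatic): no H
  Total hydrogens = 18.
Molecular formula: C14H18

C14H18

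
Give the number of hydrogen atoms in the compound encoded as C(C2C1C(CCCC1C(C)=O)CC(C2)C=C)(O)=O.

Hydrogens are implicit in SMILES; fill each atom to its normal valence:
  6 × C: 2 H each → 12
  6 × C: 1 H each → 6
  2 × C: no H
  2 × O: no H
  1 × C: 3 H
  1 × O: 1 H
  Total hydrogens = 22.

22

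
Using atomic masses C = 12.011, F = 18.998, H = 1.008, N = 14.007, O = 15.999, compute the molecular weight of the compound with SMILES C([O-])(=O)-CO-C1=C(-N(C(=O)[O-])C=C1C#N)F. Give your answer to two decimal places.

226.12

Molecular formula: [C8H3FN2O5]2-.
M = 8×12.011 + 1×18.998 + 3×1.008 + 2×14.007 + 5×15.999 = 226.12 g/mol.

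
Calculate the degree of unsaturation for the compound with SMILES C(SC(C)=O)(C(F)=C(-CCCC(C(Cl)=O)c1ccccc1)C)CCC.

Molecular formula from the SMILES: C20H26ClFO2S.
DoU = (2C + 2 + N − H − X)/2 = (2·20 + 2 + 0 − 26 − 2)/2 = 14/2 = 7.
(Structurally: 1 ring(s) + 6 π bond(s) = 7.)

7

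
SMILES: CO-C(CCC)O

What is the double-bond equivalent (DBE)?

0

Molecular formula from the SMILES: C5H12O2.
DoU = (2C + 2 + N − H − X)/2 = (2·5 + 2 + 0 − 12 − 0)/2 = 0/2 = 0.
(Structurally: 0 ring(s) + 0 π bond(s) = 0.)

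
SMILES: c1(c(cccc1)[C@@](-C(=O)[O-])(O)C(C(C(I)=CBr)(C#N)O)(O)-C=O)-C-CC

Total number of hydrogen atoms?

Hydrogens are implicit in SMILES; fill each atom to its normal valence:
  6 × C: no H
  4 × C (aromatic): 1 H each → 4
  3 × O: 1 H each → 3
  2 × C: 2 H each → 4
  2 × C: 1 H each → 2
  2 × C (aromatic): no H
  2 × O: no H
  1 × Br: no H
  1 × C: 3 H
  1 × I: no H
  1 × N: no H
  1 × O (charge -1): no H
  Total hydrogens = 16.

16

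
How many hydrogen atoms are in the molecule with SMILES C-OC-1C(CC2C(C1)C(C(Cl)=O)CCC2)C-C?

Hydrogens are implicit in SMILES; fill each atom to its normal valence:
  6 × C: 2 H each → 12
  5 × C: 1 H each → 5
  2 × C: 3 H each → 6
  2 × O: no H
  1 × C: no H
  1 × Cl: no H
  Total hydrogens = 23.

23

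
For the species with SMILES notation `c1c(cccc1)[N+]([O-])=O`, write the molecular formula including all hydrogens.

Heavy atoms from the SMILES: 6 C, 1 N, 2 O.
Implicit hydrogens by atom environment:
  5 × C (aromatic): 1 H each → 5
  1 × C (aromatic): no H
  1 × N (charge +1): no H
  1 × O: no H
  1 × O (charge -1): no H
  Total hydrogens = 5.
Molecular formula: C6H5NO2

C6H5NO2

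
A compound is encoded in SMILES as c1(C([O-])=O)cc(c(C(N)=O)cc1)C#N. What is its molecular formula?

Heavy atoms from the SMILES: 9 C, 2 N, 3 O.
Implicit hydrogens by atom environment:
  3 × C (aromatic): 1 H each → 3
  3 × C (aromatic): no H
  3 × C: no H
  2 × O: no H
  1 × N: 2 H
  1 × N: no H
  1 × O (charge -1): no H
  Total hydrogens = 5.
Net charge -1.
Molecular formula: C9H5N2O3-

C9H5N2O3-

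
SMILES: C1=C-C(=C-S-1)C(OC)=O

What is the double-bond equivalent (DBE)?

4

Molecular formula from the SMILES: C6H6O2S.
DoU = (2C + 2 + N − H − X)/2 = (2·6 + 2 + 0 − 6 − 0)/2 = 8/2 = 4.
(Structurally: 1 ring(s) + 3 π bond(s) = 4.)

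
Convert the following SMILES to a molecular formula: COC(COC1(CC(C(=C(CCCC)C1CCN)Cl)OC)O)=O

C16H28ClNO5

Heavy atoms from the SMILES: 16 C, 1 Cl, 1 N, 5 O.
Implicit hydrogens by atom environment:
  7 × C: 2 H each → 14
  4 × C: no H
  4 × O: no H
  3 × C: 3 H each → 9
  2 × C: 1 H each → 2
  1 × Cl: no H
  1 × N: 2 H
  1 × O: 1 H
  Total hydrogens = 28.
Molecular formula: C16H28ClNO5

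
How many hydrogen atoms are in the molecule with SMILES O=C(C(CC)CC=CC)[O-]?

Hydrogens are implicit in SMILES; fill each atom to its normal valence:
  3 × C: 1 H each → 3
  2 × C: 3 H each → 6
  2 × C: 2 H each → 4
  1 × C: no H
  1 × O: no H
  1 × O (charge -1): no H
  Total hydrogens = 13.

13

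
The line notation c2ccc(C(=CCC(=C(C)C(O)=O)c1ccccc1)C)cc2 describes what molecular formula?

C20H20O2

Heavy atoms from the SMILES: 20 C, 2 O.
Implicit hydrogens by atom environment:
  10 × C (aromatic): 1 H each → 10
  4 × C: no H
  2 × C: 3 H each → 6
  2 × C (aromatic): no H
  1 × C: 2 H
  1 × C: 1 H
  1 × O: 1 H
  1 × O: no H
  Total hydrogens = 20.
Molecular formula: C20H20O2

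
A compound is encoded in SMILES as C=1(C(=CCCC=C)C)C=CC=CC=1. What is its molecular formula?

Heavy atoms from the SMILES: 13 C.
Implicit hydrogens by atom environment:
  5 × C (aromatic): 1 H each → 5
  3 × C: 2 H each → 6
  2 × C: 1 H each → 2
  1 × C: 3 H
  1 × C: no H
  1 × C (aromatic): no H
  Total hydrogens = 16.
Molecular formula: C13H16

C13H16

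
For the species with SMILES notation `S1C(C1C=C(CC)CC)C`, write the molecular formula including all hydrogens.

C9H16S

Heavy atoms from the SMILES: 9 C, 1 S.
Implicit hydrogens by atom environment:
  3 × C: 3 H each → 9
  3 × C: 1 H each → 3
  2 × C: 2 H each → 4
  1 × C: no H
  1 × S: no H
  Total hydrogens = 16.
Molecular formula: C9H16S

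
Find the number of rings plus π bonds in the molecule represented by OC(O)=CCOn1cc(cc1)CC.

Molecular formula from the SMILES: C9H13NO3.
DoU = (2C + 2 + N − H − X)/2 = (2·9 + 2 + 1 − 13 − 0)/2 = 8/2 = 4.
(Structurally: 1 ring(s) + 3 π bond(s) = 4.)

4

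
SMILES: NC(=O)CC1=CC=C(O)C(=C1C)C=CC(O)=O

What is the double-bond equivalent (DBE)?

7

Molecular formula from the SMILES: C12H13NO4.
DoU = (2C + 2 + N − H − X)/2 = (2·12 + 2 + 1 − 13 − 0)/2 = 14/2 = 7.
(Structurally: 1 ring(s) + 6 π bond(s) = 7.)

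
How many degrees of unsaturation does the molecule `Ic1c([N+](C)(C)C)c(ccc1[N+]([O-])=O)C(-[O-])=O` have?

Molecular formula from the SMILES: C10H11IN2O4.
DoU = (2C + 2 + N − H − X)/2 = (2·10 + 2 + 2 − 11 − 1)/2 = 12/2 = 6.
(Structurally: 1 ring(s) + 5 π bond(s) = 6.)

6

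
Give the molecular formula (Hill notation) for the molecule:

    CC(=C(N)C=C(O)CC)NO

Heavy atoms from the SMILES: 7 C, 2 N, 2 O.
Implicit hydrogens by atom environment:
  3 × C: no H
  2 × C: 3 H each → 6
  2 × O: 1 H each → 2
  1 × C: 2 H
  1 × C: 1 H
  1 × N: 2 H
  1 × N: 1 H
  Total hydrogens = 14.
Molecular formula: C7H14N2O2

C7H14N2O2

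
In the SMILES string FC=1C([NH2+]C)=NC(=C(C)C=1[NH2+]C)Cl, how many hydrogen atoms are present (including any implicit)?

Hydrogens are implicit in SMILES; fill each atom to its normal valence:
  5 × C (aromatic): no H
  3 × C: 3 H each → 9
  2 × N (charge +1): 2 H each → 4
  1 × Cl: no H
  1 × F: no H
  1 × N (aromatic): no H
  Total hydrogens = 13.

13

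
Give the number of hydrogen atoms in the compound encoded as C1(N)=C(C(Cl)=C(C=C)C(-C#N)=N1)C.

Hydrogens are implicit in SMILES; fill each atom to its normal valence:
  5 × C (aromatic): no H
  1 × C: 3 H
  1 × C: 2 H
  1 × C: 1 H
  1 × C: no H
  1 × Cl: no H
  1 × N: 2 H
  1 × N (aromatic): no H
  1 × N: no H
  Total hydrogens = 8.

8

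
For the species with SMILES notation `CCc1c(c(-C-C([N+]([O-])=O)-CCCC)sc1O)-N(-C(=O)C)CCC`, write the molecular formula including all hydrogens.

C17H28N2O4S

Heavy atoms from the SMILES: 17 C, 2 N, 4 O, 1 S.
Implicit hydrogens by atom environment:
  7 × C: 2 H each → 14
  4 × C: 3 H each → 12
  4 × C (aromatic): no H
  2 × O: no H
  1 × C: 1 H
  1 × C: no H
  1 × N: no H
  1 × N (charge +1): no H
  1 × O: 1 H
  1 × O (charge -1): no H
  1 × S (aromatic): no H
  Total hydrogens = 28.
Molecular formula: C17H28N2O4S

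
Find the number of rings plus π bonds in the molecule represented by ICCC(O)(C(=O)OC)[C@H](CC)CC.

1

Molecular formula from the SMILES: C10H19IO3.
DoU = (2C + 2 + N − H − X)/2 = (2·10 + 2 + 0 − 19 − 1)/2 = 2/2 = 1.
(Structurally: 0 ring(s) + 1 π bond(s) = 1.)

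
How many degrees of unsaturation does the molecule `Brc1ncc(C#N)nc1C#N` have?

8

Molecular formula from the SMILES: C6HBrN4.
DoU = (2C + 2 + N − H − X)/2 = (2·6 + 2 + 4 − 1 − 1)/2 = 16/2 = 8.
(Structurally: 1 ring(s) + 7 π bond(s) = 8.)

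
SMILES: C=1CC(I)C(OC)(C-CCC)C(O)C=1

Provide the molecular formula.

C11H19IO2

Heavy atoms from the SMILES: 11 C, 1 I, 2 O.
Implicit hydrogens by atom environment:
  4 × C: 2 H each → 8
  4 × C: 1 H each → 4
  2 × C: 3 H each → 6
  1 × C: no H
  1 × I: no H
  1 × O: 1 H
  1 × O: no H
  Total hydrogens = 19.
Molecular formula: C11H19IO2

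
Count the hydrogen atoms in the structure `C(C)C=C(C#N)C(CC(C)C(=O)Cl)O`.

Hydrogens are implicit in SMILES; fill each atom to its normal valence:
  3 × C: 1 H each → 3
  3 × C: no H
  2 × C: 3 H each → 6
  2 × C: 2 H each → 4
  1 × Cl: no H
  1 × N: no H
  1 × O: 1 H
  1 × O: no H
  Total hydrogens = 14.

14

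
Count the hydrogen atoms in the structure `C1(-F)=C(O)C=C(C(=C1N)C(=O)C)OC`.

Hydrogens are implicit in SMILES; fill each atom to its normal valence:
  5 × C (aromatic): no H
  2 × C: 3 H each → 6
  2 × O: no H
  1 × C (aromatic): 1 H
  1 × C: no H
  1 × F: no H
  1 × N: 2 H
  1 × O: 1 H
  Total hydrogens = 10.

10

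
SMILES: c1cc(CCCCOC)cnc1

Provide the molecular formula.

Heavy atoms from the SMILES: 10 C, 1 N, 1 O.
Implicit hydrogens by atom environment:
  4 × C: 2 H each → 8
  4 × C (aromatic): 1 H each → 4
  1 × C: 3 H
  1 × C (aromatic): no H
  1 × N (aromatic): no H
  1 × O: no H
  Total hydrogens = 15.
Molecular formula: C10H15NO

C10H15NO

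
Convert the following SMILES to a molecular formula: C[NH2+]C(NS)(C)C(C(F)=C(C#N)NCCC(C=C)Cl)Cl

Heavy atoms from the SMILES: 12 C, 2 Cl, 1 F, 4 N, 1 S.
Implicit hydrogens by atom environment:
  4 × C: no H
  3 × C: 2 H each → 6
  3 × C: 1 H each → 3
  2 × C: 3 H each → 6
  2 × Cl: no H
  2 × N: 1 H each → 2
  1 × F: no H
  1 × N (charge +1): 2 H
  1 × N: no H
  1 × S: 1 H
  Total hydrogens = 20.
Net charge +1.
Molecular formula: C12H20Cl2FN4S+

C12H20Cl2FN4S+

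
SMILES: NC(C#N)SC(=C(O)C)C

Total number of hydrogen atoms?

10

Hydrogens are implicit in SMILES; fill each atom to its normal valence:
  3 × C: no H
  2 × C: 3 H each → 6
  1 × C: 1 H
  1 × N: 2 H
  1 × N: no H
  1 × O: 1 H
  1 × S: no H
  Total hydrogens = 10.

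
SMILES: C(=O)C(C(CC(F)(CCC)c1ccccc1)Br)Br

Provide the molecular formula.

C14H17Br2FO

Heavy atoms from the SMILES: 2 Br, 14 C, 1 F, 1 O.
Implicit hydrogens by atom environment:
  5 × C (aromatic): 1 H each → 5
  3 × C: 2 H each → 6
  3 × C: 1 H each → 3
  2 × Br: no H
  1 × C: 3 H
  1 × C: no H
  1 × C (aromatic): no H
  1 × F: no H
  1 × O: no H
  Total hydrogens = 17.
Molecular formula: C14H17Br2FO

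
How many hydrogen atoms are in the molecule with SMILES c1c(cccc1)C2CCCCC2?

Hydrogens are implicit in SMILES; fill each atom to its normal valence:
  5 × C: 2 H each → 10
  5 × C (aromatic): 1 H each → 5
  1 × C: 1 H
  1 × C (aromatic): no H
  Total hydrogens = 16.

16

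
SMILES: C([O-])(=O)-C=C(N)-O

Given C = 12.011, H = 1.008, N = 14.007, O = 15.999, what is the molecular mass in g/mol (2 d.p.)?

102.07

Molecular formula: C3H4NO3-.
M = 3×12.011 + 4×1.008 + 1×14.007 + 3×15.999 = 102.07 g/mol.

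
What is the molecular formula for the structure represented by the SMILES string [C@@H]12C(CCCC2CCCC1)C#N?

C11H17N

Heavy atoms from the SMILES: 11 C, 1 N.
Implicit hydrogens by atom environment:
  7 × C: 2 H each → 14
  3 × C: 1 H each → 3
  1 × C: no H
  1 × N: no H
  Total hydrogens = 17.
Molecular formula: C11H17N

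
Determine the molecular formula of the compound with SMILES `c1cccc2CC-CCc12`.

C10H12

Heavy atoms from the SMILES: 10 C.
Implicit hydrogens by atom environment:
  4 × C: 2 H each → 8
  4 × C (aromatic): 1 H each → 4
  2 × C (aromatic): no H
  Total hydrogens = 12.
Molecular formula: C10H12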